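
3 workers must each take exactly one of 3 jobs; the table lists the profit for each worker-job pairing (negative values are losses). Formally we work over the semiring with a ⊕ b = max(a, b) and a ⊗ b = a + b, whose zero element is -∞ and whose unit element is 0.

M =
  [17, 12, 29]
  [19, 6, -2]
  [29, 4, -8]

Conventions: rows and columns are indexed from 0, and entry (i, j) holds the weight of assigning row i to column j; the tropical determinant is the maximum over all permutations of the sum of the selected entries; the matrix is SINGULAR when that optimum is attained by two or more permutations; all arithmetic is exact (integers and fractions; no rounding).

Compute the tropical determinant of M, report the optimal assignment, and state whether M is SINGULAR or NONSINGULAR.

σ = (0, 1, 2): 17 + 6 + (-8) = 15
σ = (0, 2, 1): 17 + (-2) + 4 = 19
σ = (1, 0, 2): 12 + 19 + (-8) = 23
σ = (1, 2, 0): 12 + (-2) + 29 = 39
σ = (2, 0, 1): 29 + 19 + 4 = 52
σ = (2, 1, 0): 29 + 6 + 29 = 64
Optimal value attained by: σ = (2, 1, 0).
Answer: det⊕(M) = 64; verdict: NONSINGULAR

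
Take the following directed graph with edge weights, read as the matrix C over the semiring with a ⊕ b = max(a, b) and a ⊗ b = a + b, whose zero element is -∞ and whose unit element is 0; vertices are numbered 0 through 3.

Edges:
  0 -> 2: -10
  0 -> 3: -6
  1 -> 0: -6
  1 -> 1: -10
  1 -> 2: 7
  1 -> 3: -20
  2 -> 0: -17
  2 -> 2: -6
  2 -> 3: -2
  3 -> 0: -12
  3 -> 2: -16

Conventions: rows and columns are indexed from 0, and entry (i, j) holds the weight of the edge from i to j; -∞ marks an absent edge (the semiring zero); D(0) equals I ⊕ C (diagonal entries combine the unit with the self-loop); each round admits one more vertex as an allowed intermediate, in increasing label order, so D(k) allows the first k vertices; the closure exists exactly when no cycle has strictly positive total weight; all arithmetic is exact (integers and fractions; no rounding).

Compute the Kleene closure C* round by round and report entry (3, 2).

D(0):
  [0, -∞, -10, -6]
  [-6, 0, 7, -20]
  [-17, -∞, 0, -2]
  [-12, -∞, -16, 0]
D(1):
  [0, -∞, -10, -6]
  [-6, 0, 7, -12]
  [-17, -∞, 0, -2]
  [-12, -∞, -16, 0]
D(2):
  [0, -∞, -10, -6]
  [-6, 0, 7, -12]
  [-17, -∞, 0, -2]
  [-12, -∞, -16, 0]
D(3):
  [0, -∞, -10, -6]
  [-6, 0, 7, 5]
  [-17, -∞, 0, -2]
  [-12, -∞, -16, 0]
D(4):
  [0, -∞, -10, -6]
  [-6, 0, 7, 5]
  [-14, -∞, 0, -2]
  [-12, -∞, -16, 0]
Answer: C*[3][2] = -16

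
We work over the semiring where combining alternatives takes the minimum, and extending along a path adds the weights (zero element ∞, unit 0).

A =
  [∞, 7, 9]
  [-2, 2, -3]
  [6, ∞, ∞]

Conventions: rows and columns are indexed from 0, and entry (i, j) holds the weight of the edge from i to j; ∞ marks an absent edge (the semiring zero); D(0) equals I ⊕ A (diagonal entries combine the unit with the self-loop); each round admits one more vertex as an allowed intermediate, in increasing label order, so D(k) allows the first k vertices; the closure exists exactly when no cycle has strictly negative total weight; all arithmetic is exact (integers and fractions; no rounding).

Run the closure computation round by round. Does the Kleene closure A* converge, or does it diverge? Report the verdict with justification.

D(0):
  [0, 7, 9]
  [-2, 0, -3]
  [6, ∞, 0]
D(1):
  [0, 7, 9]
  [-2, 0, -3]
  [6, 13, 0]
D(2):
  [0, 7, 4]
  [-2, 0, -3]
  [6, 13, 0]
D(3):
  [0, 7, 4]
  [-2, 0, -3]
  [6, 13, 0]
Key observation: every diagonal entry stays at the unit through all rounds, so no improving cycle exists.
Answer: CONVERGES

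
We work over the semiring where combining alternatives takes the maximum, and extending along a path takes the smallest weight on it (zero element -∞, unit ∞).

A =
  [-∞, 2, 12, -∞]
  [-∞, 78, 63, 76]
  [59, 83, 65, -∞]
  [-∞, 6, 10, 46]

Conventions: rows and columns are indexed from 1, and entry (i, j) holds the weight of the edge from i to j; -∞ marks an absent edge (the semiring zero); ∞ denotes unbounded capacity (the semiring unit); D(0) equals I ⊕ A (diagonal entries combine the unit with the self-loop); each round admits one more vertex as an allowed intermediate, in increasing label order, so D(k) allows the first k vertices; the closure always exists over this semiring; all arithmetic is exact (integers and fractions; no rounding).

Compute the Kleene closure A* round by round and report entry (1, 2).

D(0):
  [∞, 2, 12, -∞]
  [-∞, ∞, 63, 76]
  [59, 83, ∞, -∞]
  [-∞, 6, 10, ∞]
D(1):
  [∞, 2, 12, -∞]
  [-∞, ∞, 63, 76]
  [59, 83, ∞, -∞]
  [-∞, 6, 10, ∞]
D(2):
  [∞, 2, 12, 2]
  [-∞, ∞, 63, 76]
  [59, 83, ∞, 76]
  [-∞, 6, 10, ∞]
D(3):
  [∞, 12, 12, 12]
  [59, ∞, 63, 76]
  [59, 83, ∞, 76]
  [10, 10, 10, ∞]
D(4):
  [∞, 12, 12, 12]
  [59, ∞, 63, 76]
  [59, 83, ∞, 76]
  [10, 10, 10, ∞]
Answer: A*[1][2] = 12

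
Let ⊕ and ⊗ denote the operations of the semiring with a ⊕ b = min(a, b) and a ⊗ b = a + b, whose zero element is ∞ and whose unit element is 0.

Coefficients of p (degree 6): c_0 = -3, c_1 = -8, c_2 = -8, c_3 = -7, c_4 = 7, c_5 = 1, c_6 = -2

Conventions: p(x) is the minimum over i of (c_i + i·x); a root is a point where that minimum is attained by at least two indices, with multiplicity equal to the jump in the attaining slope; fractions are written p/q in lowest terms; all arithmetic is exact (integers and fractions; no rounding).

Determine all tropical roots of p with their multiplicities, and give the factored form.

hull edge (i=0, c=-3) to (i=1, c=-8): slope -5, span 1
hull edge (i=1, c=-8) to (i=2, c=-8): slope 0, span 1
hull edge (i=2, c=-8) to (i=3, c=-7): slope 1, span 1
hull edge (i=3, c=-7) to (i=6, c=-2): slope 5/3, span 3
Factored form: p(x) = -2 ⊗ (x ⊕ (-5/3)) ⊗ (x ⊕ (-5/3)) ⊗ (x ⊕ (-5/3)) ⊗ (x ⊕ (-1)) ⊗ (x ⊕ 0) ⊗ (x ⊕ 5)
Answer: roots = -5/3 (mult 3), -1 (mult 1), 0 (mult 1), 5 (mult 1)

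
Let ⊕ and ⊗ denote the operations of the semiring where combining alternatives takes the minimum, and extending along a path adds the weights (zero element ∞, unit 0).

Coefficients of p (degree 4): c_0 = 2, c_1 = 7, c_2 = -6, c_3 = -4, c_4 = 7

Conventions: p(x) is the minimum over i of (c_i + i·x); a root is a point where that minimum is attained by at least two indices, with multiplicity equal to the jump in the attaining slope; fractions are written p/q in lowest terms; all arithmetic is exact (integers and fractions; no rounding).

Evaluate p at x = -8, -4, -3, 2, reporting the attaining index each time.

p(-8) = min(2+0·(-8)=2, 7+1·(-8)=-1, -6+2·(-8)=-22, -4+3·(-8)=-28, 7+4·(-8)=-25) = -28 (attained by i=3)
p(-4) = min(2+0·(-4)=2, 7+1·(-4)=3, -6+2·(-4)=-14, -4+3·(-4)=-16, 7+4·(-4)=-9) = -16 (attained by i=3)
p(-3) = min(2+0·(-3)=2, 7+1·(-3)=4, -6+2·(-3)=-12, -4+3·(-3)=-13, 7+4·(-3)=-5) = -13 (attained by i=3)
p(2) = min(2+0·2=2, 7+1·2=9, -6+2·2=-2, -4+3·2=2, 7+4·2=15) = -2 (attained by i=2)
Answer: p(-8) = -28; p(-4) = -16; p(-3) = -13; p(2) = -2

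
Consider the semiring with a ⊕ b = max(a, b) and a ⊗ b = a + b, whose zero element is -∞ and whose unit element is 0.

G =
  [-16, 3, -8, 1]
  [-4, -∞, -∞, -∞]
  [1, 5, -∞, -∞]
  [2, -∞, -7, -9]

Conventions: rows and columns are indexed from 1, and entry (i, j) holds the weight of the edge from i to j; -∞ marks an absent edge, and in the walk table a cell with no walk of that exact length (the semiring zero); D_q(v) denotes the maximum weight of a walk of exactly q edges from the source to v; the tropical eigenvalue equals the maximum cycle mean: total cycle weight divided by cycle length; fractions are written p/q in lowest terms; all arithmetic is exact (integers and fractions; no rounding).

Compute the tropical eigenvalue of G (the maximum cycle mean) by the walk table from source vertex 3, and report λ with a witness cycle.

q=0: [-∞, -∞, 0, -∞]
q=1: [1, 5, -∞, -∞]
q=2: [1, 4, -7, 2]
q=3: [4, 4, -5, 2]
q=4: [4, 7, -4, 5]
Optimal cycle mean attained by: cycle 1->4->1, total 1 + 2, length 2.
Answer: λ = 3/2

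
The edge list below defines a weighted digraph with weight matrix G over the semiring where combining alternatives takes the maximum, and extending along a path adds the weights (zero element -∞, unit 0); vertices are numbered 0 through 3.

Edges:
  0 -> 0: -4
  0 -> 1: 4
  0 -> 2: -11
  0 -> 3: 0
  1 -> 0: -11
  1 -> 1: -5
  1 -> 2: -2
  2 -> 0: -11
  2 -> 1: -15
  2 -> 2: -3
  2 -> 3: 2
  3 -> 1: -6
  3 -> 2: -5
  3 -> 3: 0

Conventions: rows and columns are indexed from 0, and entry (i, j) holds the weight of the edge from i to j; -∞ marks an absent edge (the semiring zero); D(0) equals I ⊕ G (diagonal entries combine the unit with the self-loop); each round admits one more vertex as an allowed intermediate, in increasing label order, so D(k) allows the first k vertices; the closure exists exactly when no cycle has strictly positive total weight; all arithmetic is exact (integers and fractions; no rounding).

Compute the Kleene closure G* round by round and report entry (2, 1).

D(0):
  [0, 4, -11, 0]
  [-11, 0, -2, -∞]
  [-11, -15, 0, 2]
  [-∞, -6, -5, 0]
D(1):
  [0, 4, -11, 0]
  [-11, 0, -2, -11]
  [-11, -7, 0, 2]
  [-∞, -6, -5, 0]
D(2):
  [0, 4, 2, 0]
  [-11, 0, -2, -11]
  [-11, -7, 0, 2]
  [-17, -6, -5, 0]
D(3):
  [0, 4, 2, 4]
  [-11, 0, -2, 0]
  [-11, -7, 0, 2]
  [-16, -6, -5, 0]
D(4):
  [0, 4, 2, 4]
  [-11, 0, -2, 0]
  [-11, -4, 0, 2]
  [-16, -6, -5, 0]
Answer: G*[2][1] = -4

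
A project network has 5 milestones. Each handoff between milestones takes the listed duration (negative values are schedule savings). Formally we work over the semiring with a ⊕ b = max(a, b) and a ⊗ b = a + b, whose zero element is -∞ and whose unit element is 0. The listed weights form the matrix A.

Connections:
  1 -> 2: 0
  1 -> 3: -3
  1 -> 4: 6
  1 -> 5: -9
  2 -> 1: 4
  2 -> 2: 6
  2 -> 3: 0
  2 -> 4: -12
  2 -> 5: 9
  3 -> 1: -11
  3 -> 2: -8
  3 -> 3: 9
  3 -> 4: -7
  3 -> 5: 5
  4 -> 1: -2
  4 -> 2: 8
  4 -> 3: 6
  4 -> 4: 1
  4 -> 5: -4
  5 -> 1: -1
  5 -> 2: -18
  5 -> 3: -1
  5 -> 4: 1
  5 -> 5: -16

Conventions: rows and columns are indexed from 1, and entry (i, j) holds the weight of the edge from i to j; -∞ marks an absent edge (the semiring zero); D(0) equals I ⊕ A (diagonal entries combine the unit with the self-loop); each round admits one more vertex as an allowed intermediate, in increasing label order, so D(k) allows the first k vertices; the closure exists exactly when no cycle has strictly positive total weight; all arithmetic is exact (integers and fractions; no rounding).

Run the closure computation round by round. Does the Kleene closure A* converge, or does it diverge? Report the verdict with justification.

Detection: at round 0, diagonal entry (2, 2) turns strictly positive.
Key observation: the cycle 2->2 has total weight 6, which is strictly positive.
Answer: DIVERGES — positive cycle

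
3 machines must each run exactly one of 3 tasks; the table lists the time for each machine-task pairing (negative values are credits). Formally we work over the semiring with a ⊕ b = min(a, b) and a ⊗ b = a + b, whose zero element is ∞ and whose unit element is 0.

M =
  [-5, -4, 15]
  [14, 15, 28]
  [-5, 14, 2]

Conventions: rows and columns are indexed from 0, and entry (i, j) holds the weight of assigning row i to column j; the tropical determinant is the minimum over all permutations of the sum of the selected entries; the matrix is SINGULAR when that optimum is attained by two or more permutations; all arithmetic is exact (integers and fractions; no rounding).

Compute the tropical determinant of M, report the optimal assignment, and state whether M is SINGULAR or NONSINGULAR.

σ = (0, 1, 2): (-5) + 15 + 2 = 12
σ = (0, 2, 1): (-5) + 28 + 14 = 37
σ = (1, 0, 2): (-4) + 14 + 2 = 12
σ = (1, 2, 0): (-4) + 28 + (-5) = 19
σ = (2, 0, 1): 15 + 14 + 14 = 43
σ = (2, 1, 0): 15 + 15 + (-5) = 25
Optimal value attained by: σ = (0, 1, 2).
Answer: det⊕(M) = 12; verdict: SINGULAR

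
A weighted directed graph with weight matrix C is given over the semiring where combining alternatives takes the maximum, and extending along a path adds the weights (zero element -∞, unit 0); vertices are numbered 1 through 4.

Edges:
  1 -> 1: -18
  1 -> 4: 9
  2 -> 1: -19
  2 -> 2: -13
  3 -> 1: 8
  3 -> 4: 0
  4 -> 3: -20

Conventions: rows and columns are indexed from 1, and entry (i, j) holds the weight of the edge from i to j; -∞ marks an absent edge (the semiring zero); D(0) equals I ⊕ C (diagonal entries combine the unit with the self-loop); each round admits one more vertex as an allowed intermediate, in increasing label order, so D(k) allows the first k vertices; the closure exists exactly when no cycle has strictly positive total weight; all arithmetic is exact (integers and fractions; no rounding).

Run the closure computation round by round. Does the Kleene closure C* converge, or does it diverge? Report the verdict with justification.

D(0):
  [0, -∞, -∞, 9]
  [-19, 0, -∞, -∞]
  [8, -∞, 0, 0]
  [-∞, -∞, -20, 0]
D(1):
  [0, -∞, -∞, 9]
  [-19, 0, -∞, -10]
  [8, -∞, 0, 17]
  [-∞, -∞, -20, 0]
D(2):
  [0, -∞, -∞, 9]
  [-19, 0, -∞, -10]
  [8, -∞, 0, 17]
  [-∞, -∞, -20, 0]
D(3):
  [0, -∞, -∞, 9]
  [-19, 0, -∞, -10]
  [8, -∞, 0, 17]
  [-12, -∞, -20, 0]
D(4):
  [0, -∞, -11, 9]
  [-19, 0, -30, -10]
  [8, -∞, 0, 17]
  [-12, -∞, -20, 0]
Key observation: every diagonal entry stays at the unit through all rounds, so no improving cycle exists.
Answer: CONVERGES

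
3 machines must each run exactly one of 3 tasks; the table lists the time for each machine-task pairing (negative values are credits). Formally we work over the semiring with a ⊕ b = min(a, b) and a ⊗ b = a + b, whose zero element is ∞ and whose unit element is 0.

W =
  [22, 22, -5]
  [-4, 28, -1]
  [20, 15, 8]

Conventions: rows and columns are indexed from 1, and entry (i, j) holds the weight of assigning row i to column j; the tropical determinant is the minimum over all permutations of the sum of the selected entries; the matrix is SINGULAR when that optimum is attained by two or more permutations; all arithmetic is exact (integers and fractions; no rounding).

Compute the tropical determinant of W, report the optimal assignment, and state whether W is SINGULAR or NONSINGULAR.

σ = (1, 2, 3): 22 + 28 + 8 = 58
σ = (1, 3, 2): 22 + (-1) + 15 = 36
σ = (2, 1, 3): 22 + (-4) + 8 = 26
σ = (2, 3, 1): 22 + (-1) + 20 = 41
σ = (3, 1, 2): (-5) + (-4) + 15 = 6
σ = (3, 2, 1): (-5) + 28 + 20 = 43
Optimal value attained by: σ = (3, 1, 2).
Answer: det⊕(W) = 6; verdict: NONSINGULAR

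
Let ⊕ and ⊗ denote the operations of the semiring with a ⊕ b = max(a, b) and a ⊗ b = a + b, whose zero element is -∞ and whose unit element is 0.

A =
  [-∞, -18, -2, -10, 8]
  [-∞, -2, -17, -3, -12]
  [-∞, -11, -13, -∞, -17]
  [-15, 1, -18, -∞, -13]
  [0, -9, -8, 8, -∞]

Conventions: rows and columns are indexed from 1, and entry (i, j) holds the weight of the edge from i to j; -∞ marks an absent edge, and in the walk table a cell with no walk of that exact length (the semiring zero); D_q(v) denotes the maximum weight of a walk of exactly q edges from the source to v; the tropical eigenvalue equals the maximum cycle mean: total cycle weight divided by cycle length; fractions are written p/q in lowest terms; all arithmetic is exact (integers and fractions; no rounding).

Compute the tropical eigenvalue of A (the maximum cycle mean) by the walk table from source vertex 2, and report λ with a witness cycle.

q=0: [-∞, 0, -∞, -∞, -∞]
q=1: [-∞, -2, -17, -3, -12]
q=2: [-12, -2, -19, -4, -14]
q=3: [-14, -3, -14, -5, -4]
q=4: [-4, -4, -12, 4, -6]
q=5: [-6, 5, -6, 2, 4]
Optimal cycle mean attained by: cycle 1->5->1, total 8 + 0, length 2.
Answer: λ = 4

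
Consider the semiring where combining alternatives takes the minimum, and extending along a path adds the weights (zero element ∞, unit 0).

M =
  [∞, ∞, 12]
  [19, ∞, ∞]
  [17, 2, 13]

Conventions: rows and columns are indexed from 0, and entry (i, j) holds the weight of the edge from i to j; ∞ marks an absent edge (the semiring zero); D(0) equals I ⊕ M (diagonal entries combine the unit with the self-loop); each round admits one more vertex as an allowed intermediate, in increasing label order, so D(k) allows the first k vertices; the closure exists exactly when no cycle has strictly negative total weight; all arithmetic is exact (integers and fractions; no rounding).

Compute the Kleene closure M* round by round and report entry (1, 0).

D(0):
  [0, ∞, 12]
  [19, 0, ∞]
  [17, 2, 0]
D(1):
  [0, ∞, 12]
  [19, 0, 31]
  [17, 2, 0]
D(2):
  [0, ∞, 12]
  [19, 0, 31]
  [17, 2, 0]
D(3):
  [0, 14, 12]
  [19, 0, 31]
  [17, 2, 0]
Answer: M*[1][0] = 19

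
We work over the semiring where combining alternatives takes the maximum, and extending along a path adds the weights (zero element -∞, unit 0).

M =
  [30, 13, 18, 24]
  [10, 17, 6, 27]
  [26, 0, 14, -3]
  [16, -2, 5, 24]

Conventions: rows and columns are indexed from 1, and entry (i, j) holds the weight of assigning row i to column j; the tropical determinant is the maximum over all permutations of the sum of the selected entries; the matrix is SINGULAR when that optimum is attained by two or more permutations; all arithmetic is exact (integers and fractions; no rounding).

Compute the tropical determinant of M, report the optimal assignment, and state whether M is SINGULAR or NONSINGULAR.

σ = (1, 2, 3, 4): 30 + 17 + 14 + 24 = 85
σ = (1, 2, 4, 3): 30 + 17 + (-3) + 5 = 49
σ = (1, 3, 2, 4): 30 + 6 + 0 + 24 = 60
σ = (1, 3, 4, 2): 30 + 6 + (-3) + (-2) = 31
σ = (1, 4, 2, 3): 30 + 27 + 0 + 5 = 62
σ = (1, 4, 3, 2): 30 + 27 + 14 + (-2) = 69
σ = (2, 1, 3, 4): 13 + 10 + 14 + 24 = 61
σ = (2, 1, 4, 3): 13 + 10 + (-3) + 5 = 25
σ = (2, 3, 1, 4): 13 + 6 + 26 + 24 = 69
σ = (2, 3, 4, 1): 13 + 6 + (-3) + 16 = 32
σ = (2, 4, 1, 3): 13 + 27 + 26 + 5 = 71
σ = (2, 4, 3, 1): 13 + 27 + 14 + 16 = 70
σ = (3, 1, 2, 4): 18 + 10 + 0 + 24 = 52
σ = (3, 1, 4, 2): 18 + 10 + (-3) + (-2) = 23
σ = (3, 2, 1, 4): 18 + 17 + 26 + 24 = 85
σ = (3, 2, 4, 1): 18 + 17 + (-3) + 16 = 48
σ = (3, 4, 1, 2): 18 + 27 + 26 + (-2) = 69
σ = (3, 4, 2, 1): 18 + 27 + 0 + 16 = 61
σ = (4, 1, 2, 3): 24 + 10 + 0 + 5 = 39
σ = (4, 1, 3, 2): 24 + 10 + 14 + (-2) = 46
σ = (4, 2, 1, 3): 24 + 17 + 26 + 5 = 72
σ = (4, 2, 3, 1): 24 + 17 + 14 + 16 = 71
σ = (4, 3, 1, 2): 24 + 6 + 26 + (-2) = 54
σ = (4, 3, 2, 1): 24 + 6 + 0 + 16 = 46
Optimal value attained by: σ = (1, 2, 3, 4).
Answer: det⊕(M) = 85; verdict: SINGULAR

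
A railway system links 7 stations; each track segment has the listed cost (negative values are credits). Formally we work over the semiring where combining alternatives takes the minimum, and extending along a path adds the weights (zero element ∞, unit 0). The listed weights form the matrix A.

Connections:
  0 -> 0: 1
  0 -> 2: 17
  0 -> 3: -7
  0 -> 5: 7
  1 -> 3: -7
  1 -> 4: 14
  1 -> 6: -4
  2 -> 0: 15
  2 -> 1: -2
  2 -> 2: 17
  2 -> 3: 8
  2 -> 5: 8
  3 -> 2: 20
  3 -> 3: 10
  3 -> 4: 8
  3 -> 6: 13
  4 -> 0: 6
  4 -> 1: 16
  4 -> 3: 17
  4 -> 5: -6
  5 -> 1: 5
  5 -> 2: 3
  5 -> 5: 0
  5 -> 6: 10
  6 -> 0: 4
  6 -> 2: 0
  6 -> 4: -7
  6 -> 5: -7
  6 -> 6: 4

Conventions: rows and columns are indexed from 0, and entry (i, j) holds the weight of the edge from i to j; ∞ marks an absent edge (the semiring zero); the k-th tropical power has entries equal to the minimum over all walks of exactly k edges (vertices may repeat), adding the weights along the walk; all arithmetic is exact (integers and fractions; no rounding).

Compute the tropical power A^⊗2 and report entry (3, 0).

A^⊗2:
  [2, 12, 10, -6, 1, 7, 6]
  [0, 30, -4, 3, -11, -11, 0]
  [16, 13, 11, -9, 12, 8, -6]
  [14, 18, 13, 20, 6, 2, 17]
  [7, -1, -3, -1, 25, -6, 4]
  [14, 1, 3, -2, 3, 0, 1]
  [-1, -2, -4, -3, -3, -13, 3]
Key observation: the optimum is the walk 3->4->0, with weight 8 + 6 = 14.
Optimal value attained by: walk 3->4->0.
Answer: (A^⊗2)[3][0] = 14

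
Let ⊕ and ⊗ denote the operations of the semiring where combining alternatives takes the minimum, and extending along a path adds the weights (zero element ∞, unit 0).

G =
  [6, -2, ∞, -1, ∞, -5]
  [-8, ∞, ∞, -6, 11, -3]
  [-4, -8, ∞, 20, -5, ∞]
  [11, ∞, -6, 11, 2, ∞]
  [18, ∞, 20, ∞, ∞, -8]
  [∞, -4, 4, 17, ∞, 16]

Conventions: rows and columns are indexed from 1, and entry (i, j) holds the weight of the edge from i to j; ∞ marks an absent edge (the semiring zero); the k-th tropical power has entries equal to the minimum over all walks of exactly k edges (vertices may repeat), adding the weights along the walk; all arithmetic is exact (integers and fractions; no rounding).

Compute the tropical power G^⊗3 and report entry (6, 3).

G^⊗2:
  [-10, -9, -7, -8, 1, -5]
  [-2, -10, -12, -9, -4, -13]
  [-16, -6, 14, -14, 3, -13]
  [-10, -14, 5, 10, -11, -6]
  [16, -12, -4, 9, 15, 8]
  [-12, -4, 11, -10, -1, -7]
G^⊗3:
  [-17, -15, -14, -15, -12, -15]
  [-18, -20, -15, -16, -17, -13]
  [-14, -18, -20, -17, -12, -21]
  [-22, -12, -2, -20, -3, -19]
  [-20, -12, 3, -18, -9, -15]
  [-12, -14, -16, -13, -8, -17]
Key observation: the optimum is the walk 6->2->4->3, with weight (-4) + (-6) + (-6) = -16.
Optimal value attained by: walk 6->2->4->3.
Answer: (G^⊗3)[6][3] = -16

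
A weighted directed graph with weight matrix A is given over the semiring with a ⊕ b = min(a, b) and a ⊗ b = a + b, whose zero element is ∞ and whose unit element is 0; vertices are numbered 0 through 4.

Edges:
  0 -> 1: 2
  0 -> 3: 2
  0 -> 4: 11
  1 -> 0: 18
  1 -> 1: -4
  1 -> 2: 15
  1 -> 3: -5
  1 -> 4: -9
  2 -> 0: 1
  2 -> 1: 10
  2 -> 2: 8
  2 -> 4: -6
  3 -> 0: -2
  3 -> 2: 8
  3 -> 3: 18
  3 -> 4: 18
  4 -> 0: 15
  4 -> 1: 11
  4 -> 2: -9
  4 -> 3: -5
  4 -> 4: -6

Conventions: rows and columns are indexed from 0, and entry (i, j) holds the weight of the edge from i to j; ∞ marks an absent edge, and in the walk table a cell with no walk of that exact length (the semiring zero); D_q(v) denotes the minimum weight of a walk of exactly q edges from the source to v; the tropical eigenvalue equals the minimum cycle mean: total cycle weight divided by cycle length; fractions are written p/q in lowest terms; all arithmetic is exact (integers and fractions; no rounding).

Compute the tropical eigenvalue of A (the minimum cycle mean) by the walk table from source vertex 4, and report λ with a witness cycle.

q=0: [∞, ∞, ∞, ∞, 0]
q=1: [15, 11, -9, -5, -6]
q=2: [-8, 1, -15, -11, -15]
q=3: [-14, -6, -24, -20, -21]
q=4: [-23, -14, -30, -26, -30]
q=5: [-29, -21, -39, -35, -36]
Optimal cycle mean attained by: cycle 2->4->2, total (-6) + (-9), length 2.
Answer: λ = -15/2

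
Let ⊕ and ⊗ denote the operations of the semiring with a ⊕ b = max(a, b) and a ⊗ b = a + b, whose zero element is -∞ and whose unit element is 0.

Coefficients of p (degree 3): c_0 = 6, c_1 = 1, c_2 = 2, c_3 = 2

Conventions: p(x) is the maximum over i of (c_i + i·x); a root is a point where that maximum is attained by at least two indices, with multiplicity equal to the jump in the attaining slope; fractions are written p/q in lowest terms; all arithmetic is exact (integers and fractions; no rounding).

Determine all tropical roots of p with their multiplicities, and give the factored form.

hull edge (i=0, c=6) to (i=3, c=2): slope -4/3, span 3
Factored form: p(x) = 2 ⊗ (x ⊕ 4/3) ⊗ (x ⊕ 4/3) ⊗ (x ⊕ 4/3)
Answer: roots = 4/3 (mult 3)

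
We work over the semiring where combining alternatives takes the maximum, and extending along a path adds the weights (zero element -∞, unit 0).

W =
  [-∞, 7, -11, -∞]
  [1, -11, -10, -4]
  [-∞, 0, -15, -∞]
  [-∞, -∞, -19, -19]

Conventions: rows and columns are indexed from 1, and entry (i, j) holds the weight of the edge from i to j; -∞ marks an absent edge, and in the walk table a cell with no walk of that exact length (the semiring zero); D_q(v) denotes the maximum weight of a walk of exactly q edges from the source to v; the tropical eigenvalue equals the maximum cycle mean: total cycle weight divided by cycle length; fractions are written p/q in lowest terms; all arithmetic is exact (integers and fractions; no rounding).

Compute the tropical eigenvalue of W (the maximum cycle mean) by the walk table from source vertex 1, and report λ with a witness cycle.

q=0: [0, -∞, -∞, -∞]
q=1: [-∞, 7, -11, -∞]
q=2: [8, -4, -3, 3]
q=3: [-3, 15, -3, -8]
q=4: [16, 4, 5, 11]
Optimal cycle mean attained by: cycle 1->2->1, total 7 + 1, length 2.
Answer: λ = 4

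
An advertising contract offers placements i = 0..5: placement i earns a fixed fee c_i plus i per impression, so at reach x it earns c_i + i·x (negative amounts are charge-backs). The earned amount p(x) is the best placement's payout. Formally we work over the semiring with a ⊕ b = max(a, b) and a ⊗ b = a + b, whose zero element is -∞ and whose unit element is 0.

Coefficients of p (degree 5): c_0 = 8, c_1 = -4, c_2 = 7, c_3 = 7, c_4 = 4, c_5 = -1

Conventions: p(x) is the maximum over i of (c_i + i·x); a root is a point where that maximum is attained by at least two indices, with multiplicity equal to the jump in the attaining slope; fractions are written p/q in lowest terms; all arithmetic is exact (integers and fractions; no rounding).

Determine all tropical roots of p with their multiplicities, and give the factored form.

hull edge (i=0, c=8) to (i=3, c=7): slope -1/3, span 3
hull edge (i=3, c=7) to (i=4, c=4): slope -3, span 1
hull edge (i=4, c=4) to (i=5, c=-1): slope -5, span 1
Factored form: p(x) = -1 ⊗ (x ⊕ 1/3) ⊗ (x ⊕ 1/3) ⊗ (x ⊕ 1/3) ⊗ (x ⊕ 3) ⊗ (x ⊕ 5)
Answer: roots = 1/3 (mult 3), 3 (mult 1), 5 (mult 1)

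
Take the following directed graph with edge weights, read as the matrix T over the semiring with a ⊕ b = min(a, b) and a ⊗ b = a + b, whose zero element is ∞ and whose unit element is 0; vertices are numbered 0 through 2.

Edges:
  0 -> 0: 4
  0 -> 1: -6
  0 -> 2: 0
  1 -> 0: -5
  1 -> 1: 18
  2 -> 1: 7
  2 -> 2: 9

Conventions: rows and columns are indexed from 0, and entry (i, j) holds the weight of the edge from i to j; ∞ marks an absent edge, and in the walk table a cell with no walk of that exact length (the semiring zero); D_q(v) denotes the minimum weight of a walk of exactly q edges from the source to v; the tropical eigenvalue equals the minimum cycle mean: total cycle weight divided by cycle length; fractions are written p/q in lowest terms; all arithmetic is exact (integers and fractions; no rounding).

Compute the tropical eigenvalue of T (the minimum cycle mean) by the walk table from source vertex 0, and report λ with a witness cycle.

q=0: [0, ∞, ∞]
q=1: [4, -6, 0]
q=2: [-11, -2, 4]
q=3: [-7, -17, -11]
Optimal cycle mean attained by: cycle 0->1->0, total (-6) + (-5), length 2.
Answer: λ = -11/2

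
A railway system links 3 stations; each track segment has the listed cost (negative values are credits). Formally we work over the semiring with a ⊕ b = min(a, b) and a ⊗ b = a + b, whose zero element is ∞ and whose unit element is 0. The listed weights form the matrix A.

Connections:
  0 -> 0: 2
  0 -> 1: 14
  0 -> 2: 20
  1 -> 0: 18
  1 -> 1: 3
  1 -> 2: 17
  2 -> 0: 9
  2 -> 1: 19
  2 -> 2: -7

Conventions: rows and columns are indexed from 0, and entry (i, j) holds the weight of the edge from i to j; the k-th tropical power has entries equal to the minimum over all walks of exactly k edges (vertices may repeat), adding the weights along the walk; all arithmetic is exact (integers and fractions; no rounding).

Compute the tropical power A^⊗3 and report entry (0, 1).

A^⊗2:
  [4, 16, 13]
  [20, 6, 10]
  [2, 12, -14]
A^⊗3:
  [6, 18, 6]
  [19, 9, 3]
  [-5, 5, -21]
Key observation: the optimum is the walk 0->0->0->1, with weight 2 + 2 + 14 = 18.
Optimal value attained by: walk 0->0->0->1.
Answer: (A^⊗3)[0][1] = 18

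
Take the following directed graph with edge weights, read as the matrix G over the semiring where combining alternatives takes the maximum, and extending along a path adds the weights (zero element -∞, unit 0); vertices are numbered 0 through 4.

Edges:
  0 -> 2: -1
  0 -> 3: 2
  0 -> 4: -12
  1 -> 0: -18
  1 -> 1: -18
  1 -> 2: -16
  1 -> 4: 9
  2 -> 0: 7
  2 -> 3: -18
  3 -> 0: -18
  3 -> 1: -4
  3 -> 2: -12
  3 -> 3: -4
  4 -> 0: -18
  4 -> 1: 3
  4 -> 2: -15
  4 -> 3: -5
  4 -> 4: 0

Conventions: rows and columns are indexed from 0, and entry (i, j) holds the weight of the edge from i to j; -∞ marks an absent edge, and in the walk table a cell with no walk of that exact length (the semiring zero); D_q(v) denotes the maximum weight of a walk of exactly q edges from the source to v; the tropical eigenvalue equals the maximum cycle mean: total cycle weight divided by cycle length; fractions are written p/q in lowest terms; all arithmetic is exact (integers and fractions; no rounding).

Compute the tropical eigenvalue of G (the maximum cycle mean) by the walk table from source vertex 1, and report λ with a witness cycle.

q=0: [-∞, 0, -∞, -∞, -∞]
q=1: [-18, -18, -16, -∞, 9]
q=2: [-9, 12, -6, 4, 9]
q=3: [1, 12, -4, 4, 21]
q=4: [3, 24, 6, 16, 21]
q=5: [13, 24, 8, 16, 33]
Optimal cycle mean attained by: cycle 1->4->1, total 9 + 3, length 2.
Answer: λ = 6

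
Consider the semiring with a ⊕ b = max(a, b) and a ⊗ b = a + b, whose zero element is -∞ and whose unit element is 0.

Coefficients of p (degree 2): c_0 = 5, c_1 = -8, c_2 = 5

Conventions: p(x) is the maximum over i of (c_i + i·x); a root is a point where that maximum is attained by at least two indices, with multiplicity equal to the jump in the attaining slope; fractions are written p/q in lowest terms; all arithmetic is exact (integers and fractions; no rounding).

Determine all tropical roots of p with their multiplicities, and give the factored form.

hull edge (i=0, c=5) to (i=2, c=5): slope 0, span 2
Factored form: p(x) = 5 ⊗ (x ⊕ 0) ⊗ (x ⊕ 0)
Answer: roots = 0 (mult 2)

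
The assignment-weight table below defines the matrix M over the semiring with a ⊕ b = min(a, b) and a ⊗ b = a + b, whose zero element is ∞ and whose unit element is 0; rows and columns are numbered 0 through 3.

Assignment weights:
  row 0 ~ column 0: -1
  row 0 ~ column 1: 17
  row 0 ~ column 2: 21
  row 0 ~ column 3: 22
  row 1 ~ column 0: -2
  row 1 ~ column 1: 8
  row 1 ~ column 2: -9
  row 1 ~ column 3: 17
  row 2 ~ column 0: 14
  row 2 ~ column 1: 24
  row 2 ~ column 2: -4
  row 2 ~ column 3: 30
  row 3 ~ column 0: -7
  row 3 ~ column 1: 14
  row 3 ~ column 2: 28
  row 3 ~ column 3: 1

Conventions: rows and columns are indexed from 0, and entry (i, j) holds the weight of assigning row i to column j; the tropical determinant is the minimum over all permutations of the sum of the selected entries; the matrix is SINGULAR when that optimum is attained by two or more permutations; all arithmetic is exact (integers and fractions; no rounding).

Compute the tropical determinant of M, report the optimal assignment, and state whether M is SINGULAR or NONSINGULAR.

σ = (0, 1, 2, 3): (-1) + 8 + (-4) + 1 = 4
σ = (0, 1, 3, 2): (-1) + 8 + 30 + 28 = 65
σ = (0, 2, 1, 3): (-1) + (-9) + 24 + 1 = 15
σ = (0, 2, 3, 1): (-1) + (-9) + 30 + 14 = 34
σ = (0, 3, 1, 2): (-1) + 17 + 24 + 28 = 68
σ = (0, 3, 2, 1): (-1) + 17 + (-4) + 14 = 26
σ = (1, 0, 2, 3): 17 + (-2) + (-4) + 1 = 12
σ = (1, 0, 3, 2): 17 + (-2) + 30 + 28 = 73
σ = (1, 2, 0, 3): 17 + (-9) + 14 + 1 = 23
σ = (1, 2, 3, 0): 17 + (-9) + 30 + (-7) = 31
σ = (1, 3, 0, 2): 17 + 17 + 14 + 28 = 76
σ = (1, 3, 2, 0): 17 + 17 + (-4) + (-7) = 23
σ = (2, 0, 1, 3): 21 + (-2) + 24 + 1 = 44
σ = (2, 0, 3, 1): 21 + (-2) + 30 + 14 = 63
σ = (2, 1, 0, 3): 21 + 8 + 14 + 1 = 44
σ = (2, 1, 3, 0): 21 + 8 + 30 + (-7) = 52
σ = (2, 3, 0, 1): 21 + 17 + 14 + 14 = 66
σ = (2, 3, 1, 0): 21 + 17 + 24 + (-7) = 55
σ = (3, 0, 1, 2): 22 + (-2) + 24 + 28 = 72
σ = (3, 0, 2, 1): 22 + (-2) + (-4) + 14 = 30
σ = (3, 1, 0, 2): 22 + 8 + 14 + 28 = 72
σ = (3, 1, 2, 0): 22 + 8 + (-4) + (-7) = 19
σ = (3, 2, 0, 1): 22 + (-9) + 14 + 14 = 41
σ = (3, 2, 1, 0): 22 + (-9) + 24 + (-7) = 30
Optimal value attained by: σ = (0, 1, 2, 3).
Answer: det⊕(M) = 4; verdict: NONSINGULAR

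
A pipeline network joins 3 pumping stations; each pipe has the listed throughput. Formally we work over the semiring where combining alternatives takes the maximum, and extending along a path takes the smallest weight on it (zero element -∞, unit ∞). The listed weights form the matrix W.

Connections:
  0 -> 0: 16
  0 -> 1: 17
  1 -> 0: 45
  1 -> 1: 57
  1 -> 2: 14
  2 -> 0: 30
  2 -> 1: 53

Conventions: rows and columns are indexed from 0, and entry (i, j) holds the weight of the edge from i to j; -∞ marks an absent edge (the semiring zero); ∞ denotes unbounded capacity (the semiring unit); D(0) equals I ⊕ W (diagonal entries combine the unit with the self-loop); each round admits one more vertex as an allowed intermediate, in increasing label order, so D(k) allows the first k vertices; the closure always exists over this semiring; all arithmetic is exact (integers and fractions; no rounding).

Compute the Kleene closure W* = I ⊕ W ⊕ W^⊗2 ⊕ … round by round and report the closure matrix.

D(0):
  [∞, 17, -∞]
  [45, ∞, 14]
  [30, 53, ∞]
D(1):
  [∞, 17, -∞]
  [45, ∞, 14]
  [30, 53, ∞]
D(2):
  [∞, 17, 14]
  [45, ∞, 14]
  [45, 53, ∞]
D(3):
  [∞, 17, 14]
  [45, ∞, 14]
  [45, 53, ∞]
Answer: W* = [[∞, 17, 14], [45, ∞, 14], [45, 53, ∞]]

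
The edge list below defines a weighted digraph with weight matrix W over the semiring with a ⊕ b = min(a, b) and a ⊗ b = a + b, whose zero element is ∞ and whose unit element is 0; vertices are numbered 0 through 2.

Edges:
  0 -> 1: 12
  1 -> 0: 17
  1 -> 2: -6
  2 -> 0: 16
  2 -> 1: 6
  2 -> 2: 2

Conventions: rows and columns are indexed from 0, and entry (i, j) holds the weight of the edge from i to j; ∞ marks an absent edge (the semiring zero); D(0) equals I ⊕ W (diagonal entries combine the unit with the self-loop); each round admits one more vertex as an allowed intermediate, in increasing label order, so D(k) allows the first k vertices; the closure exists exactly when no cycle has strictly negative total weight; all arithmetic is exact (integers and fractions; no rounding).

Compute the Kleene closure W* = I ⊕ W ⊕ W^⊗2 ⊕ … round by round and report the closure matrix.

D(0):
  [0, 12, ∞]
  [17, 0, -6]
  [16, 6, 0]
D(1):
  [0, 12, ∞]
  [17, 0, -6]
  [16, 6, 0]
D(2):
  [0, 12, 6]
  [17, 0, -6]
  [16, 6, 0]
D(3):
  [0, 12, 6]
  [10, 0, -6]
  [16, 6, 0]
Answer: W* = [[0, 12, 6], [10, 0, -6], [16, 6, 0]]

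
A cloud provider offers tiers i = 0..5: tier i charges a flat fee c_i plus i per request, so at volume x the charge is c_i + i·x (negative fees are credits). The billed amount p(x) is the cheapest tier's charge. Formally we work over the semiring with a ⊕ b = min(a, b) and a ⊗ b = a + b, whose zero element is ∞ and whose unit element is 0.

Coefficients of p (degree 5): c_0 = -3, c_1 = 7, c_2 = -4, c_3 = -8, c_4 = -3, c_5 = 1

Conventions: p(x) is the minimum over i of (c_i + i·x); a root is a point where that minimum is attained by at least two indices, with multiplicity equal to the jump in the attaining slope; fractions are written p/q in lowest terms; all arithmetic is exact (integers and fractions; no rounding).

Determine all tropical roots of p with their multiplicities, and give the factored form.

hull edge (i=0, c=-3) to (i=3, c=-8): slope -5/3, span 3
hull edge (i=3, c=-8) to (i=5, c=1): slope 9/2, span 2
Factored form: p(x) = 1 ⊗ (x ⊕ (-9/2)) ⊗ (x ⊕ (-9/2)) ⊗ (x ⊕ 5/3) ⊗ (x ⊕ 5/3) ⊗ (x ⊕ 5/3)
Answer: roots = -9/2 (mult 2), 5/3 (mult 3)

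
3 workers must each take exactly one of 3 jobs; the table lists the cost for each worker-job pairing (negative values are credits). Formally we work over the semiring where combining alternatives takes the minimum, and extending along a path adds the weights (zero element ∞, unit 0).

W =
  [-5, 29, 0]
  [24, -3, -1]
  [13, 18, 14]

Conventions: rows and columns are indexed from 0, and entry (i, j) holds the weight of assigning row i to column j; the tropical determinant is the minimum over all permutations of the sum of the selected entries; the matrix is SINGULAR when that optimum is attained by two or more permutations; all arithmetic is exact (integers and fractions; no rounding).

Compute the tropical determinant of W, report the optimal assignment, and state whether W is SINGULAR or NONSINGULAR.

σ = (0, 1, 2): (-5) + (-3) + 14 = 6
σ = (0, 2, 1): (-5) + (-1) + 18 = 12
σ = (1, 0, 2): 29 + 24 + 14 = 67
σ = (1, 2, 0): 29 + (-1) + 13 = 41
σ = (2, 0, 1): 0 + 24 + 18 = 42
σ = (2, 1, 0): 0 + (-3) + 13 = 10
Optimal value attained by: σ = (0, 1, 2).
Answer: det⊕(W) = 6; verdict: NONSINGULAR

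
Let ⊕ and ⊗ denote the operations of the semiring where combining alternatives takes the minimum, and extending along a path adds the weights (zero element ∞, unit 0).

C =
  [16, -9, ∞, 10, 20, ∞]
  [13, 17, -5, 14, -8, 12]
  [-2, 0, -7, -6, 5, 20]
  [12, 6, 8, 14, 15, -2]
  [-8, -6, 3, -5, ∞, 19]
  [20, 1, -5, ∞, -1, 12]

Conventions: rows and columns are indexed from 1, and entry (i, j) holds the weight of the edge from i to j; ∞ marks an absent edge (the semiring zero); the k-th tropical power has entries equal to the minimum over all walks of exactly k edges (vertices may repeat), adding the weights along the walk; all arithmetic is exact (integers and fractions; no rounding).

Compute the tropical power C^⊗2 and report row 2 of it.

C^⊗2:
  [4, 7, -14, 5, -17, 3]
  [-16, -14, -12, -13, 0, 11]
  [-9, -11, -14, -13, -8, -8]
  [6, -1, -7, 2, -3, 10]
  [1, -17, -11, -3, -14, -7]
  [-9, -7, -12, -11, -7, 13]
Answer: row 2 of C^⊗2 = [-16, -14, -12, -13, 0, 11]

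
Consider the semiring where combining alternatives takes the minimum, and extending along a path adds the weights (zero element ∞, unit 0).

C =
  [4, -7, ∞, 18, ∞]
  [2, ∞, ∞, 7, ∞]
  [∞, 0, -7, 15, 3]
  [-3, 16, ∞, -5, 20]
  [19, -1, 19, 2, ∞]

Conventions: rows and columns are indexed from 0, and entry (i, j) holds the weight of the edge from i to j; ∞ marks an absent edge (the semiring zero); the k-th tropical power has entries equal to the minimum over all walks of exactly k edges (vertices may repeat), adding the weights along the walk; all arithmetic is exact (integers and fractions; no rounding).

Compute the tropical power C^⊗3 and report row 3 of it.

C^⊗2:
  [-5, -3, ∞, 0, 38]
  [4, -5, ∞, 2, 27]
  [2, -7, -14, 5, -4]
  [-8, -10, 39, -10, 15]
  [-1, 12, 12, -3, 22]
C^⊗3:
  [-3, -12, 57, -5, 20]
  [-3, -3, 46, -3, 22]
  [-5, -14, -21, -2, -11]
  [-13, -15, 32, -15, 10]
  [-6, -8, 5, -8, 15]
Answer: row 3 of C^⊗3 = [-13, -15, 32, -15, 10]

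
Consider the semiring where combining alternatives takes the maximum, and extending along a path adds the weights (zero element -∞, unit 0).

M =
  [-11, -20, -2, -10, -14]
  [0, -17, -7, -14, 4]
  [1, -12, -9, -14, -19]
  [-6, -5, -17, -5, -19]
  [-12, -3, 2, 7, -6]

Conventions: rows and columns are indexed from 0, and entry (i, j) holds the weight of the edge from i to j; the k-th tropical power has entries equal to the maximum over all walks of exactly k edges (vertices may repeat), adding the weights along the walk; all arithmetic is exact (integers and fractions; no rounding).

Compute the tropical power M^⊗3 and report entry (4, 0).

M^⊗2:
  [-1, -14, -11, -7, -16]
  [-6, 1, 6, 11, -2]
  [-8, -19, -1, -9, -8]
  [-5, -10, -8, -10, -1]
  [3, 2, -4, 2, 1]
M^⊗3:
  [-10, -12, -3, -9, -10]
  [7, 6, 0, 6, 5]
  [0, -11, -6, -1, -14]
  [-7, -4, 1, 6, -6]
  [2, -2, 3, 8, 6]
Key observation: the optimum is the walk 4->3->1->0, with weight 7 + (-5) + 0 = 2.
Optimal value attained by: walk 4->3->1->0.
Answer: (M^⊗3)[4][0] = 2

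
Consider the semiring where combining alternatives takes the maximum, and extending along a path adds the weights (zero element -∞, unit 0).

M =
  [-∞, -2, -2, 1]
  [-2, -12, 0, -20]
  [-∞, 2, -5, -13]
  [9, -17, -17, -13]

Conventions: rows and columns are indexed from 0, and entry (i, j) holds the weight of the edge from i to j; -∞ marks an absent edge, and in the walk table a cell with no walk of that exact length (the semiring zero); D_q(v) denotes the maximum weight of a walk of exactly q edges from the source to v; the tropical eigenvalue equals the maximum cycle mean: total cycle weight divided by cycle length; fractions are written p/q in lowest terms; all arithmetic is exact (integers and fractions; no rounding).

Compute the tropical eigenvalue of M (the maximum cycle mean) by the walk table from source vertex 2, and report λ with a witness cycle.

q=0: [-∞, -∞, 0, -∞]
q=1: [-∞, 2, -5, -13]
q=2: [0, -3, 2, -18]
q=3: [-5, 4, -2, 1]
q=4: [10, 0, 4, -4]
Optimal cycle mean attained by: cycle 0->3->0, total 1 + 9, length 2.
Answer: λ = 5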